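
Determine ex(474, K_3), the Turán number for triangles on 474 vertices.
ex(474, K_3) = ⌊474^2/4⌋ = 56169

Mantel (1907): a triangle-free graph on n vertices has at most ⌊n^2/4⌋ edges, with equality for the complete bipartite graph K_{⌊n/2⌋, ⌈n/2⌉}. For n = 474: ⌊474^2/4⌋ = ⌊224676/4⌋ = 56169. The extremal graph is K_{237, 237}, which has 237·237 = 56169 edges.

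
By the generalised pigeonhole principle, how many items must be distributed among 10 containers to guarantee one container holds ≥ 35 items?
n = (35 − 1)·10 + 1 = 341

By the generalised pigeonhole principle, to guarantee some box contains ≥ r objects we need more than (r − 1) · k objects total. Threshold: n = (r − 1) · k + 1. With r = 35 and k = 10: n = 34 · 10 + 1 = 340 + 1 = 341. For n = 340 = 34 · 10, we can put exactly 34 objects in every box, avoiding 35 in any single one — so 341 is tight.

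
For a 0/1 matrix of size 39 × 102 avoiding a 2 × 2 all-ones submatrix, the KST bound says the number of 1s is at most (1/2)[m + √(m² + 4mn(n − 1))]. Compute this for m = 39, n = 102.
z(39, 102; 2, 2) ≤ (1/2)[39 + √(39² + 4·39·102·101)] = (1/2)[39 + √1608633] = 653.6595

Kővári–Sós–Turán: let r_1, ..., r_39 be the row sums and z = Σ r_i the total number of 1s. Each pair of columns can share at most one row with both entries 1 (else a 2×2 all-ones block appears), so Σ_i C(r_i, 2) ≤ C(102, 2) = 5151. By convexity Σ_i C(r_i, 2) ≥ 39·C(z/39, 2) = z(z − 39)/(2·39), giving z² − 39z − 39·102·101 ≤ 0 and hence z ≤ (1/2)[39 + √(1521 + 4·401778)] = (1/2)[39 + √1608633] ≈ (1/2)(39 + 1268.319) = 653.6595.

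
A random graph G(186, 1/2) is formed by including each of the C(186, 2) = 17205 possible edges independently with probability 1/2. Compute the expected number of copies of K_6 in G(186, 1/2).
E[# K_6] = C(186, 6) · (1/2)^C(6, 2) = 53011617022 / 2^15 = 26505808511/16384 ≈ 1617786.164001

For each 6-subset S of vertices (there are C(186, 6) = 53011617022 such S), let X_S = 1 if S induces a K_6 (all C(6, 2) = 15 edges present). Then P(X_S = 1) = (1/2)^15 = 1/32768. By linearity of expectation, E[# K_6] = C(186, 6) · (1/2)^15 = 53011617022 / 32768 = 26505808511/16384 ≈ 1617786.164001.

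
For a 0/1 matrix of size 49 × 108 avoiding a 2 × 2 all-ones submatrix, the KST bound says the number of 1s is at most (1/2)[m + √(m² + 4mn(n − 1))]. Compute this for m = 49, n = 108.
z(49, 108; 2, 2) ≤ (1/2)[49 + √(49² + 4·49·108·107)] = (1/2)[49 + √2267377] = 777.3906

Kővári–Sós–Turán: let r_1, ..., r_49 be the row sums and z = Σ r_i the total number of 1s. Each pair of columns can share at most one row with both entries 1 (else a 2×2 all-ones block appears), so Σ_i C(r_i, 2) ≤ C(108, 2) = 5778. By convexity Σ_i C(r_i, 2) ≥ 49·C(z/49, 2) = z(z − 49)/(2·49), giving z² − 49z − 49·108·107 ≤ 0 and hence z ≤ (1/2)[49 + √(2401 + 4·566244)] = (1/2)[49 + √2267377] ≈ (1/2)(49 + 1505.7812) = 777.3906.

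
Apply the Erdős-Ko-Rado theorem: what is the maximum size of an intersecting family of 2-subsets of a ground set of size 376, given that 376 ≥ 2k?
max |F| = C(375, 1) = 375

Erdős-Ko-Rado (1961): when n ≥ 2k, max |F| = C(n−1, k−1). The bound is attained by the star {A : i ∈ A} for any fixed i ∈ [n]. Here C(376−1, 2−1) = C(375, 1) = 375.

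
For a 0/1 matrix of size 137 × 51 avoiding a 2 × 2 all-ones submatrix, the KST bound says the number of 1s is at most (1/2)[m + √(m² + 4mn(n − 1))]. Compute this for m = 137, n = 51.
z(137, 51; 2, 2) ≤ (1/2)[137 + √(137² + 4·137·51·50)] = (1/2)[137 + √1416169] = 663.5145

Kővári–Sós–Turán: let r_1, ..., r_137 be the row sums and z = Σ r_i the total number of 1s. Each pair of columns can share at most one row with both entries 1 (else a 2×2 all-ones block appears), so Σ_i C(r_i, 2) ≤ C(51, 2) = 1275. By convexity Σ_i C(r_i, 2) ≥ 137·C(z/137, 2) = z(z − 137)/(2·137), giving z² − 137z − 137·51·50 ≤ 0 and hence z ≤ (1/2)[137 + √(18769 + 4·349350)] = (1/2)[137 + √1416169] ≈ (1/2)(137 + 1190.029) = 663.5145.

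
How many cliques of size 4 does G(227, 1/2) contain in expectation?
E[# K_4] = C(227, 4) · (1/2)^C(4, 2) = 107734200 / 2^6 = 13466775/8 = 1683346.875

For each 4-subset S of vertices (there are C(227, 4) = 107734200 such S), let X_S = 1 if S induces a K_4 (all C(4, 2) = 6 edges present). Then P(X_S = 1) = (1/2)^6 = 1/64. By linearity of expectation, E[# K_4] = C(227, 4) · (1/2)^6 = 107734200 / 64 = 13466775/8 = 1683346.875.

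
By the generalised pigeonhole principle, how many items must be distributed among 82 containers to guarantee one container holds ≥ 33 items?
n = (33 − 1)·82 + 1 = 2625

By the generalised pigeonhole principle, to guarantee some box contains ≥ r objects we need more than (r − 1) · k objects total. Threshold: n = (r − 1) · k + 1. With r = 33 and k = 82: n = 32 · 82 + 1 = 2624 + 1 = 2625. For n = 2624 = 32 · 82, we can put exactly 32 objects in every box, avoiding 33 in any single one — so 2625 is tight.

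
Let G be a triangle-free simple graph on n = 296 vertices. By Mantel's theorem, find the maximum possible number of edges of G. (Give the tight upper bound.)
ex(296, K_3) = ⌊296^2/4⌋ = 21904

Mantel (1907): a triangle-free graph on n vertices has at most ⌊n^2/4⌋ edges, with equality for the complete bipartite graph K_{⌊n/2⌋, ⌈n/2⌉}. For n = 296: ⌊296^2/4⌋ = ⌊87616/4⌋ = 21904. The extremal graph is K_{148, 148}, which has 148·148 = 21904 edges.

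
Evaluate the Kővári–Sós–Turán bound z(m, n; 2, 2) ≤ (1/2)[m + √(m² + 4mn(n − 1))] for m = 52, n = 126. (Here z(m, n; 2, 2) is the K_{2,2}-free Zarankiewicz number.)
z(52, 126; 2, 2) ≤ (1/2)[52 + √(52² + 4·52·126·125)] = (1/2)[52 + √3278704] = 931.3596

Kővári–Sós–Turán: let r_1, ..., r_52 be the row sums and z = Σ r_i the total number of 1s. Each pair of columns can share at most one row with both entries 1 (else a 2×2 all-ones block appears), so Σ_i C(r_i, 2) ≤ C(126, 2) = 7875. By convexity Σ_i C(r_i, 2) ≥ 52·C(z/52, 2) = z(z − 52)/(2·52), giving z² − 52z − 52·126·125 ≤ 0 and hence z ≤ (1/2)[52 + √(2704 + 4·819000)] = (1/2)[52 + √3278704] ≈ (1/2)(52 + 1810.7192) = 931.3596.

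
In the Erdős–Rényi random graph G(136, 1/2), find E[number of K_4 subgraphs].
E[# K_4] = C(136, 4) · (1/2)^C(4, 2) = 13633830 / 2^6 = 6816915/32 = 213028.59375

For each 4-subset S of vertices (there are C(136, 4) = 13633830 such S), let X_S = 1 if S induces a K_4 (all C(4, 2) = 6 edges present). Then P(X_S = 1) = (1/2)^6 = 1/64. By linearity of expectation, E[# K_4] = C(136, 4) · (1/2)^6 = 13633830 / 64 = 6816915/32 = 213028.59375.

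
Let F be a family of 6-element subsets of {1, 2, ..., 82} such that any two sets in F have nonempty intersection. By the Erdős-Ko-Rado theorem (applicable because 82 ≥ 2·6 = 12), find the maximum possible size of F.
max |F| = C(81, 5) = 25621596

The Erdős-Ko-Rado theorem states: for n ≥ 2k, an intersecting family of k-subsets of an n-element set has size at most C(n − 1, k − 1), with equality for 'star' families {A ⊆ [n] : |A| = k, i ∈ A} (fix an element i). For n = 82, k = 6: C(81, 5) = 25621596.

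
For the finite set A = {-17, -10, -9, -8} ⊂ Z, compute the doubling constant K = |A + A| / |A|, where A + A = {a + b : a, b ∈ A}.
K = |A + A| / |A| = 9/4

Enumerate A + A = {a + b : a, b ∈ A}. With |A| = 4, there are |A|^2 = 16 ordered sum pairs; collecting distinct values, A + A = {-34, -27, -26, -25, -20, -19, -18, -17, -16}, so |A + A| = 9. Thus K = 9/4. For comparison, the minimum possible |A + A| over all 4-element sets is 2·4 − 1 = 7 (so min K = 7/4), attained only by arithmetic progressions.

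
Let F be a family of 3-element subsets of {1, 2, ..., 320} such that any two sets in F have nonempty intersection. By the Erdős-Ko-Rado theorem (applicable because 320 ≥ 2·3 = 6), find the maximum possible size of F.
max |F| = C(319, 2) = 50721

Erdős-Ko-Rado (1961): when n ≥ 2k, max |F| = C(n−1, k−1). The bound is attained by the star {A : i ∈ A} for any fixed i ∈ [n]. Here C(320−1, 3−1) = C(319, 2) = 50721.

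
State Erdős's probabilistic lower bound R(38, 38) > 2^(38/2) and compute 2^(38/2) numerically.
2^(38/2) = 524288; so R(38, 38) > 524288

Colour each edge of K_n uniformly at random with red/blue. The expected number of monochromatic K_38 is C(n, 38) · 2 · 2^(−C(38,2)). If C(n, 38) · 2^(1 − C(38,2)) < 1, then with positive probability no monochromatic K_38 exists, so R(38, 38) > n. The standard estimate C(n, 38) ≤ n^38/38! shows this inequality holds whenever n ≤ 2^(38/2) (since 38! · 2^(C(38,2) − 1) > 2^(38^2/2) ≥ n^38). Hence R(38, 38) > 2^(38/2) = 524288.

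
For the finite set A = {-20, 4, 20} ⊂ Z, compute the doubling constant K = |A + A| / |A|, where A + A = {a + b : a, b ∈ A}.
K = |A + A| / |A| = 6/3 = 2

Enumerate A + A = {a + b : a, b ∈ A}. With |A| = 3, there are |A|^2 = 9 ordered sum pairs; collecting distinct values, A + A = {-40, -16, 0, 8, 24, 40}, so |A + A| = 6. Thus K = 6/3 = 2. For comparison, the minimum possible |A + A| over all 3-element sets is 2·3 − 1 = 5 (so min K = 5/3), attained only by arithmetic progressions.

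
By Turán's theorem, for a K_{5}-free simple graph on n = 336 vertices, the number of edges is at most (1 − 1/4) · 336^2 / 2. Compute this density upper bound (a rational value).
Turán density bound = (3/4) · 336^2/2 = 42336

Turán's theorem: ex(n, K_{r+1}) is achieved by the complete r-partite Turán graph T(n, r) with parts as balanced as possible, and is at most (1 − 1/r) · n^2/2. For r = 4, n = 336: the density bound is (3/4) · 112896/2 = 42336. Since 4 ∣ 336, the Turán graph T(336, 4) has parts of equal size 84, and its edge count e(T(336, 4)) = 42336 attains the density bound exactly.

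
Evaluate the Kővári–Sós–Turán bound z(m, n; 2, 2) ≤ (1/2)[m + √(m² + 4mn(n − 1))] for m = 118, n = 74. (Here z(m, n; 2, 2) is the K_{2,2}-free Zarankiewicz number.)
z(118, 74; 2, 2) ≤ (1/2)[118 + √(118² + 4·118·74·73)] = (1/2)[118 + √2563668] = 859.5729

Kővári–Sós–Turán: let r_1, ..., r_118 be the row sums and z = Σ r_i the total number of 1s. Each pair of columns can share at most one row with both entries 1 (else a 2×2 all-ones block appears), so Σ_i C(r_i, 2) ≤ C(74, 2) = 2701. By convexity Σ_i C(r_i, 2) ≥ 118·C(z/118, 2) = z(z − 118)/(2·118), giving z² − 118z − 118·74·73 ≤ 0 and hence z ≤ (1/2)[118 + √(13924 + 4·637436)] = (1/2)[118 + √2563668] ≈ (1/2)(118 + 1601.1458) = 859.5729.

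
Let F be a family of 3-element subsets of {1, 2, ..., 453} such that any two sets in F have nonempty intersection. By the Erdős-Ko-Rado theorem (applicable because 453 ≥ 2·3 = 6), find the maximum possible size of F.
max |F| = C(452, 2) = 101926

The Erdős-Ko-Rado theorem states: for n ≥ 2k, an intersecting family of k-subsets of an n-element set has size at most C(n − 1, k − 1), with equality for 'star' families {A ⊆ [n] : |A| = k, i ∈ A} (fix an element i). For n = 453, k = 3: C(452, 2) = 101926.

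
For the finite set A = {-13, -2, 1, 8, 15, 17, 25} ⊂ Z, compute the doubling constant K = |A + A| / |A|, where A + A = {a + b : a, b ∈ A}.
K = |A + A| / |A| = 25/7

Enumerate A + A = {a + b : a, b ∈ A}. With |A| = 7, there are |A|^2 = 49 ordered sum pairs; collecting distinct values, A + A = {-26, -15, -12, -5, -4, -1, 2, 4, 6, 9, 12, 13, 15, 16, 18, 23, 25, 26, 30, 32, 33, 34, 40, 42, 50}, so |A + A| = 25. Thus K = 25/7. For comparison, the minimum possible |A + A| over all 7-element sets is 2·7 − 1 = 13 (so min K = 13/7), attained only by arithmetic progressions.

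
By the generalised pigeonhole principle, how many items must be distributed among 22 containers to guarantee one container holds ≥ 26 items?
n = (26 − 1)·22 + 1 = 551

By the generalised pigeonhole principle, to guarantee some box contains ≥ r objects we need more than (r − 1) · k objects total. Threshold: n = (r − 1) · k + 1. With r = 26 and k = 22: n = 25 · 22 + 1 = 550 + 1 = 551. For n = 550 = 25 · 22, we can put exactly 25 objects in every box, avoiding 26 in any single one — so 551 is tight.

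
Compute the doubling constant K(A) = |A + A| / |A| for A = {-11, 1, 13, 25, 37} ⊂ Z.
K = |A + A| / |A| = 9/5

Enumerate A + A = {a + b : a, b ∈ A}. With |A| = 5, there are |A|^2 = 25 ordered sum pairs; collecting distinct values, A + A = {-22, -10, 2, 14, 26, 38, 50, 62, 74}, so |A + A| = 9. Thus K = 9/5. Here |A + A| = 2|A| − 1 = 9, the minimum possible — so K = 9/5 is minimal, which holds iff A is an arithmetic progression.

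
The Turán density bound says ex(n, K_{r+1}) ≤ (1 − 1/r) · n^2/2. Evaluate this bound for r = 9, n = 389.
Turán density bound = (8/9) · 389^2/2 = 605284/9 ≈ 67253.7778

Turán's theorem: ex(n, K_{r+1}) is achieved by the complete r-partite Turán graph T(n, r) with parts as balanced as possible, and is at most (1 − 1/r) · n^2/2. For r = 9, n = 389: the density bound is (8/9) · 151321/2 = 605284/9 ≈ 67253.7778. The integer-valued extremum is e(T(389, 9)) = 67253, which is strictly less than the density bound 605284/9 since 9 ∤ 389 (the parts of T(389, 9) cannot all be equal).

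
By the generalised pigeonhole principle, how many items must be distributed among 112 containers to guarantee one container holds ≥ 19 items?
n = (19 − 1)·112 + 1 = 2017

By the generalised pigeonhole principle, to guarantee some box contains ≥ r objects we need more than (r − 1) · k objects total. Threshold: n = (r − 1) · k + 1. With r = 19 and k = 112: n = 18 · 112 + 1 = 2016 + 1 = 2017. For n = 2016 = 18 · 112, we can put exactly 18 objects in every box, avoiding 19 in any single one — so 2017 is tight.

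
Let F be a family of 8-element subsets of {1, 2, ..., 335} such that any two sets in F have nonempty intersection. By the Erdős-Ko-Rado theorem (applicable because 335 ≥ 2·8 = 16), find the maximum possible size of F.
max |F| = C(334, 7) = 86359460961576

The Erdős-Ko-Rado theorem states: for n ≥ 2k, an intersecting family of k-subsets of an n-element set has size at most C(n − 1, k − 1), with equality for 'star' families {A ⊆ [n] : |A| = k, i ∈ A} (fix an element i). For n = 335, k = 8: C(334, 7) = 86359460961576.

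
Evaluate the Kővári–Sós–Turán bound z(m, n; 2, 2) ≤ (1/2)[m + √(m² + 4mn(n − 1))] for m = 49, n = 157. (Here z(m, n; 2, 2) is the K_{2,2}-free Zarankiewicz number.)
z(49, 157; 2, 2) ≤ (1/2)[49 + √(49² + 4·49·157·156)] = (1/2)[49 + √4802833] = 1120.2683

Kővári–Sós–Turán: let r_1, ..., r_49 be the row sums and z = Σ r_i the total number of 1s. Each pair of columns can share at most one row with both entries 1 (else a 2×2 all-ones block appears), so Σ_i C(r_i, 2) ≤ C(157, 2) = 12246. By convexity Σ_i C(r_i, 2) ≥ 49·C(z/49, 2) = z(z − 49)/(2·49), giving z² − 49z − 49·157·156 ≤ 0 and hence z ≤ (1/2)[49 + √(2401 + 4·1200108)] = (1/2)[49 + √4802833] ≈ (1/2)(49 + 2191.5367) = 1120.2683.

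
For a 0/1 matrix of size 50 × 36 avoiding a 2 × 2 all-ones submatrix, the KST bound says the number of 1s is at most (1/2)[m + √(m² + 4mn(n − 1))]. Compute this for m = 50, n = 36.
z(50, 36; 2, 2) ≤ (1/2)[50 + √(50² + 4·50·36·35)] = (1/2)[50 + √254500] = 277.24

Kővári–Sós–Turán: let r_1, ..., r_50 be the row sums and z = Σ r_i the total number of 1s. Each pair of columns can share at most one row with both entries 1 (else a 2×2 all-ones block appears), so Σ_i C(r_i, 2) ≤ C(36, 2) = 630. By convexity Σ_i C(r_i, 2) ≥ 50·C(z/50, 2) = z(z − 50)/(2·50), giving z² − 50z − 50·36·35 ≤ 0 and hence z ≤ (1/2)[50 + √(2500 + 4·63000)] = (1/2)[50 + √254500] ≈ (1/2)(50 + 504.4799) = 277.24.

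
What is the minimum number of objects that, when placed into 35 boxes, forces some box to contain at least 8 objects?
n = (8 − 1)·35 + 1 = 246

By the generalised pigeonhole principle, to guarantee some box contains ≥ r objects we need more than (r − 1) · k objects total. Threshold: n = (r − 1) · k + 1. With r = 8 and k = 35: n = 7 · 35 + 1 = 245 + 1 = 246. For n = 245 = 7 · 35, we can put exactly 7 objects in every box, avoiding 8 in any single one — so 246 is tight.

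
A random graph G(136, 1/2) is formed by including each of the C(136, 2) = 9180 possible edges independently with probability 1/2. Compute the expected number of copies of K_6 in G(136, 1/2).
E[# K_6] = C(136, 6) · (1/2)^C(6, 2) = 7858539612 / 2^15 = 1964634903/8192 ≈ 239823.596558

For each 6-subset S of vertices (there are C(136, 6) = 7858539612 such S), let X_S = 1 if S induces a K_6 (all C(6, 2) = 15 edges present). Then P(X_S = 1) = (1/2)^15 = 1/32768. By linearity of expectation, E[# K_6] = C(136, 6) · (1/2)^15 = 7858539612 / 32768 = 1964634903/8192 ≈ 239823.596558.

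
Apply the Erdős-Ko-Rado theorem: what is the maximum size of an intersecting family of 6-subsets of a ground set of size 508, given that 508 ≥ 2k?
max |F| = C(507, 5) = 273695167746

The Erdős-Ko-Rado theorem states: for n ≥ 2k, an intersecting family of k-subsets of an n-element set has size at most C(n − 1, k − 1), with equality for 'star' families {A ⊆ [n] : |A| = k, i ∈ A} (fix an element i). For n = 508, k = 6: C(507, 5) = 273695167746.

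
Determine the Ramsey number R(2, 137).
R(2, 137) = 137

R(2, k) = k for all k ≥ 2: in a 2-colouring of K_k, either some edge is red (a red K_2) or all edges are blue (a blue K_k). And K_{136} coloured all-blue has no blue K_137, so R(2, 137) > 136. Hence R(2, 137) = 137.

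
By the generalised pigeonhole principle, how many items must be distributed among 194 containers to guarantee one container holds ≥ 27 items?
n = (27 − 1)·194 + 1 = 5045

By the generalised pigeonhole principle, to guarantee some box contains ≥ r objects we need more than (r − 1) · k objects total. Threshold: n = (r − 1) · k + 1. With r = 27 and k = 194: n = 26 · 194 + 1 = 5044 + 1 = 5045. For n = 5044 = 26 · 194, we can put exactly 26 objects in every box, avoiding 27 in any single one — so 5045 is tight.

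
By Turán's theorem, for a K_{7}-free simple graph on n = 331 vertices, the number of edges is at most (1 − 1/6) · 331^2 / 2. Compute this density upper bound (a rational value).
Turán density bound = (5/6) · 331^2/2 = 547805/12 ≈ 45650.4167

Turán's theorem: ex(n, K_{r+1}) is achieved by the complete r-partite Turán graph T(n, r) with parts as balanced as possible, and is at most (1 − 1/r) · n^2/2. For r = 6, n = 331: the density bound is (5/6) · 109561/2 = 547805/12 ≈ 45650.4167. The integer-valued extremum is e(T(331, 6)) = 45650, which is strictly less than the density bound 547805/12 since 6 ∤ 331 (the parts of T(331, 6) cannot all be equal).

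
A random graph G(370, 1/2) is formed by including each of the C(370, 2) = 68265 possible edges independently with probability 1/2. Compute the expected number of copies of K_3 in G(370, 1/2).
E[# K_3] = C(370, 3) · (1/2)^C(3, 2) = 8373840 / 2^3 = 1046730

For each 3-subset S of vertices (there are C(370, 3) = 8373840 such S), let X_S = 1 if S induces a K_3 (all C(3, 2) = 3 edges present). Then P(X_S = 1) = (1/2)^3 = 1/8. By linearity of expectation, E[# K_3] = C(370, 3) · (1/2)^3 = 8373840 / 8 = 1046730.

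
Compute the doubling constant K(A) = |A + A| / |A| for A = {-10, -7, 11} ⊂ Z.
K = |A + A| / |A| = 6/3 = 2

Enumerate A + A = {a + b : a, b ∈ A}. With |A| = 3, there are |A|^2 = 9 ordered sum pairs; collecting distinct values, A + A = {-20, -17, -14, 1, 4, 22}, so |A + A| = 6. Thus K = 6/3 = 2. For comparison, the minimum possible |A + A| over all 3-element sets is 2·3 − 1 = 5 (so min K = 5/3), attained only by arithmetic progressions.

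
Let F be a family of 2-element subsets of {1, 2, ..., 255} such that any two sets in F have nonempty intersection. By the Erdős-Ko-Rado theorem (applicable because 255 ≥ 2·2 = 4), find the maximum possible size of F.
max |F| = C(254, 1) = 254

Erdős-Ko-Rado (1961): when n ≥ 2k, max |F| = C(n−1, k−1). The bound is attained by the star {A : i ∈ A} for any fixed i ∈ [n]. Here C(255−1, 2−1) = C(254, 1) = 254.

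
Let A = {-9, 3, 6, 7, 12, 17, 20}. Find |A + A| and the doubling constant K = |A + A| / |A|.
K = |A + A| / |A| = 26/7

Enumerate A + A = {a + b : a, b ∈ A}. With |A| = 7, there are |A|^2 = 49 ordered sum pairs; collecting distinct values, A + A = {-18, -6, -3, -2, 3, 6, 8, 9, 10, 11, 12, 13, 14, 15, 18, 19, 20, 23, 24, 26, 27, 29, 32, 34, 37, 40}, so |A + A| = 26. Thus K = 26/7. For comparison, the minimum possible |A + A| over all 7-element sets is 2·7 − 1 = 13 (so min K = 13/7), attained only by arithmetic progressions.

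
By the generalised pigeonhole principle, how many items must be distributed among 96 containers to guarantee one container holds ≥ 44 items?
n = (44 − 1)·96 + 1 = 4129

By the generalised pigeonhole principle, to guarantee some box contains ≥ r objects we need more than (r − 1) · k objects total. Threshold: n = (r − 1) · k + 1. With r = 44 and k = 96: n = 43 · 96 + 1 = 4128 + 1 = 4129. For n = 4128 = 43 · 96, we can put exactly 43 objects in every box, avoiding 44 in any single one — so 4129 is tight.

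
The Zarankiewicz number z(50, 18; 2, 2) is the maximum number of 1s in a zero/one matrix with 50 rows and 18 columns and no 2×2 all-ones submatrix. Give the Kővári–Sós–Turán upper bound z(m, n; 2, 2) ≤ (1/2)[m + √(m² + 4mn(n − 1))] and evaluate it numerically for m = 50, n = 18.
z(50, 18; 2, 2) ≤ (1/2)[50 + √(50² + 4·50·18·17)] = (1/2)[50 + √63700] = 151.1943

Kővári–Sós–Turán: let r_1, ..., r_50 be the row sums and z = Σ r_i the total number of 1s. Each pair of columns can share at most one row with both entries 1 (else a 2×2 all-ones block appears), so Σ_i C(r_i, 2) ≤ C(18, 2) = 153. By convexity Σ_i C(r_i, 2) ≥ 50·C(z/50, 2) = z(z − 50)/(2·50), giving z² − 50z − 50·18·17 ≤ 0 and hence z ≤ (1/2)[50 + √(2500 + 4·15300)] = (1/2)[50 + √63700] ≈ (1/2)(50 + 252.3886) = 151.1943.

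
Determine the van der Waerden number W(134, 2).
W(134, 2) = 134 + 1 = 135

A 2-term AP is any pair of integers, so a monochromatic 2-AP exists iff some colour is used at least twice. With 134 colours, the colouring i ↦ i on {1, ..., 134} uses each colour once, avoiding any monochromatic pair, so W(134, 2) > 134. For {1, ..., 135}, pigeonhole forces two integers of the same colour, which form a monochromatic 2-AP. Hence W(134, 2) = 135.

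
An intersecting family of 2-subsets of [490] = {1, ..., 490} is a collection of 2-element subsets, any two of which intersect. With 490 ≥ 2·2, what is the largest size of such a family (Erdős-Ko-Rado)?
max |F| = C(489, 1) = 489

The Erdős-Ko-Rado theorem states: for n ≥ 2k, an intersecting family of k-subsets of an n-element set has size at most C(n − 1, k − 1), with equality for 'star' families {A ⊆ [n] : |A| = k, i ∈ A} (fix an element i). For n = 490, k = 2: C(489, 1) = 489.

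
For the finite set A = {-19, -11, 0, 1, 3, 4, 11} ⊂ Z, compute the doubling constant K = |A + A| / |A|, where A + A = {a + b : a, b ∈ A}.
K = |A + A| / |A| = 25/7

Enumerate A + A = {a + b : a, b ∈ A}. With |A| = 7, there are |A|^2 = 49 ordered sum pairs; collecting distinct values, A + A = {-38, -30, -22, -19, -18, -16, -15, -11, -10, -8, -7, 0, 1, 2, 3, 4, 5, 6, 7, 8, 11, 12, 14, 15, 22}, so |A + A| = 25. Thus K = 25/7. For comparison, the minimum possible |A + A| over all 7-element sets is 2·7 − 1 = 13 (so min K = 13/7), attained only by arithmetic progressions.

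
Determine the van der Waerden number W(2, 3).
W(2, 3) = 9

Lower bound: the 2-colouring RRBBRRBB of {1, ..., 8} (R at positions {1, 2, 5, 6}, B at {3, 4, 7, 8}) contains no monochromatic 3-term AP, so W(2, 3) > 8. Upper bound: a case analysis on any 2-colouring of {1, ..., 9} forces such an AP. Hence W(2, 3) = 9.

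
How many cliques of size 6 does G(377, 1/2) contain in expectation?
E[# K_6] = C(377, 6) · (1/2)^C(6, 2) = 3831345703900 / 2^15 = 957836425975/8192 ≈ 116923391.842651

For each 6-subset S of vertices (there are C(377, 6) = 3831345703900 such S), let X_S = 1 if S induces a K_6 (all C(6, 2) = 15 edges present). Then P(X_S = 1) = (1/2)^15 = 1/32768. By linearity of expectation, E[# K_6] = C(377, 6) · (1/2)^15 = 3831345703900 / 32768 = 957836425975/8192 ≈ 116923391.842651.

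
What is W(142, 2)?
W(142, 2) = 142 + 1 = 143

A 2-term AP is any pair of integers, so a monochromatic 2-AP exists iff some colour is used at least twice. With 142 colours, the colouring i ↦ i on {1, ..., 142} uses each colour once, avoiding any monochromatic pair, so W(142, 2) > 142. For {1, ..., 143}, pigeonhole forces two integers of the same colour, which form a monochromatic 2-AP. Hence W(142, 2) = 143.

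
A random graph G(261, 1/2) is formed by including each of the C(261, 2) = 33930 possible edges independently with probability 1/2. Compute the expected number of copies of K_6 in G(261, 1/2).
E[# K_6] = C(261, 6) · (1/2)^C(6, 2) = 414356272512 / 2^15 = 3237158379/256 ≈ 12645149.917969

For each 6-subset S of vertices (there are C(261, 6) = 414356272512 such S), let X_S = 1 if S induces a K_6 (all C(6, 2) = 15 edges present). Then P(X_S = 1) = (1/2)^15 = 1/32768. By linearity of expectation, E[# K_6] = C(261, 6) · (1/2)^15 = 414356272512 / 32768 = 3237158379/256 ≈ 12645149.917969.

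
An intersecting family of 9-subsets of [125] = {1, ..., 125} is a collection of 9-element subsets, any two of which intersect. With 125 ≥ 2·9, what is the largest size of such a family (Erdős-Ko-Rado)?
max |F| = C(124, 8) = 1100899186101

The Erdős-Ko-Rado theorem states: for n ≥ 2k, an intersecting family of k-subsets of an n-element set has size at most C(n − 1, k − 1), with equality for 'star' families {A ⊆ [n] : |A| = k, i ∈ A} (fix an element i). For n = 125, k = 9: C(124, 8) = 1100899186101.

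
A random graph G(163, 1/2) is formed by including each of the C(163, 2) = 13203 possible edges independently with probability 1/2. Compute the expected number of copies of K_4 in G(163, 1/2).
E[# K_4] = C(163, 4) · (1/2)^C(4, 2) = 28342440 / 2^6 = 3542805/8 = 442850.625

For each 4-subset S of vertices (there are C(163, 4) = 28342440 such S), let X_S = 1 if S induces a K_4 (all C(4, 2) = 6 edges present). Then P(X_S = 1) = (1/2)^6 = 1/64. By linearity of expectation, E[# K_4] = C(163, 4) · (1/2)^6 = 28342440 / 64 = 3542805/8 = 442850.625.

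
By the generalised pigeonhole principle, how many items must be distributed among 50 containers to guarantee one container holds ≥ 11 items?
n = (11 − 1)·50 + 1 = 501

By the generalised pigeonhole principle, to guarantee some box contains ≥ r objects we need more than (r − 1) · k objects total. Threshold: n = (r − 1) · k + 1. With r = 11 and k = 50: n = 10 · 50 + 1 = 500 + 1 = 501. For n = 500 = 10 · 50, we can put exactly 10 objects in every box, avoiding 11 in any single one — so 501 is tight.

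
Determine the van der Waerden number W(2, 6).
W(2, 6) = 1132

W(2, 6) = 1132. The lower bound W(2, 6) > 1131 comes from an explicit good 2-colouring of [1, 1131]; the upper bound W(2, 6) ≤ 1132 was verified by exhaustive search over 2-colourings of [1, 1132].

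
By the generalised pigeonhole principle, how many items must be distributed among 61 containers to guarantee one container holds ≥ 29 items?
n = (29 − 1)·61 + 1 = 1709

By the generalised pigeonhole principle, to guarantee some box contains ≥ r objects we need more than (r − 1) · k objects total. Threshold: n = (r − 1) · k + 1. With r = 29 and k = 61: n = 28 · 61 + 1 = 1708 + 1 = 1709. For n = 1708 = 28 · 61, we can put exactly 28 objects in every box, avoiding 29 in any single one — so 1709 is tight.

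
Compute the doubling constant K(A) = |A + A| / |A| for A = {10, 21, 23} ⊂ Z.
K = |A + A| / |A| = 6/3 = 2

Enumerate A + A = {a + b : a, b ∈ A}. With |A| = 3, there are |A|^2 = 9 ordered sum pairs; collecting distinct values, A + A = {20, 31, 33, 42, 44, 46}, so |A + A| = 6. Thus K = 6/3 = 2. For comparison, the minimum possible |A + A| over all 3-element sets is 2·3 − 1 = 5 (so min K = 5/3), attained only by arithmetic progressions.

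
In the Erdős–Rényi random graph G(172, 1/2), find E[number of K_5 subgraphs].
E[# K_5] = C(172, 5) · (1/2)^C(5, 2) = 1183009464 / 2^10 = 147876183/128 = 1155282.6796875

For each 5-subset S of vertices (there are C(172, 5) = 1183009464 such S), let X_S = 1 if S induces a K_5 (all C(5, 2) = 10 edges present). Then P(X_S = 1) = (1/2)^10 = 1/1024. By linearity of expectation, E[# K_5] = C(172, 5) · (1/2)^10 = 1183009464 / 1024 = 147876183/128 = 1155282.6796875.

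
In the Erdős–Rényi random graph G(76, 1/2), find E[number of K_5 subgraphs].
E[# K_5] = C(76, 5) · (1/2)^C(5, 2) = 18474840 / 2^10 = 2309355/128 = 18041.8359375

For each 5-subset S of vertices (there are C(76, 5) = 18474840 such S), let X_S = 1 if S induces a K_5 (all C(5, 2) = 10 edges present). Then P(X_S = 1) = (1/2)^10 = 1/1024. By linearity of expectation, E[# K_5] = C(76, 5) · (1/2)^10 = 18474840 / 1024 = 2309355/128 = 18041.8359375.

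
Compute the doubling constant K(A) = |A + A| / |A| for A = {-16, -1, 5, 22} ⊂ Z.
K = |A + A| / |A| = 10/4 = 5/2

Enumerate A + A = {a + b : a, b ∈ A}. With |A| = 4, there are |A|^2 = 16 ordered sum pairs; collecting distinct values, A + A = {-32, -17, -11, -2, 4, 6, 10, 21, 27, 44}, so |A + A| = 10. Thus K = 10/4 = 5/2. For comparison, the minimum possible |A + A| over all 4-element sets is 2·4 − 1 = 7 (so min K = 7/4), attained only by arithmetic progressions.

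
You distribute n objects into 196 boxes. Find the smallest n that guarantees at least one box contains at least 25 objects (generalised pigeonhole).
n = (25 − 1)·196 + 1 = 4705

By the generalised pigeonhole principle, to guarantee some box contains ≥ r objects we need more than (r − 1) · k objects total. Threshold: n = (r − 1) · k + 1. With r = 25 and k = 196: n = 24 · 196 + 1 = 4704 + 1 = 4705. For n = 4704 = 24 · 196, we can put exactly 24 objects in every box, avoiding 25 in any single one — so 4705 is tight.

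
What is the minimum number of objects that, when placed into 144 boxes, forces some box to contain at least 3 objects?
n = (3 − 1)·144 + 1 = 289

By the generalised pigeonhole principle, to guarantee some box contains ≥ r objects we need more than (r − 1) · k objects total. Threshold: n = (r − 1) · k + 1. With r = 3 and k = 144: n = 2 · 144 + 1 = 288 + 1 = 289. For n = 288 = 2 · 144, we can put exactly 2 objects in every box, avoiding 3 in any single one — so 289 is tight.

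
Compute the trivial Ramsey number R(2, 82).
R(2, 82) = 82

R(2, k) = k for all k ≥ 2: in a 2-colouring of K_k, either some edge is red (a red K_2) or all edges are blue (a blue K_k). And K_{81} coloured all-blue has no blue K_82, so R(2, 82) > 81. Hence R(2, 82) = 82.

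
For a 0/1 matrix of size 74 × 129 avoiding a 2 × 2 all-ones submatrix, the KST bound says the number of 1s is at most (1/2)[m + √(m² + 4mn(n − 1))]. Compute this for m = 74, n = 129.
z(74, 129; 2, 2) ≤ (1/2)[74 + √(74² + 4·74·129·128)] = (1/2)[74 + √4893028] = 1143.0095

Kővári–Sós–Turán: let r_1, ..., r_74 be the row sums and z = Σ r_i the total number of 1s. Each pair of columns can share at most one row with both entries 1 (else a 2×2 all-ones block appears), so Σ_i C(r_i, 2) ≤ C(129, 2) = 8256. By convexity Σ_i C(r_i, 2) ≥ 74·C(z/74, 2) = z(z − 74)/(2·74), giving z² − 74z − 74·129·128 ≤ 0 and hence z ≤ (1/2)[74 + √(5476 + 4·1221888)] = (1/2)[74 + √4893028] ≈ (1/2)(74 + 2212.019) = 1143.0095.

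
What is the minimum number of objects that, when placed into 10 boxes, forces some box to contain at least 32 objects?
n = (32 − 1)·10 + 1 = 311

By the generalised pigeonhole principle, to guarantee some box contains ≥ r objects we need more than (r − 1) · k objects total. Threshold: n = (r − 1) · k + 1. With r = 32 and k = 10: n = 31 · 10 + 1 = 310 + 1 = 311. For n = 310 = 31 · 10, we can put exactly 31 objects in every box, avoiding 32 in any single one — so 311 is tight.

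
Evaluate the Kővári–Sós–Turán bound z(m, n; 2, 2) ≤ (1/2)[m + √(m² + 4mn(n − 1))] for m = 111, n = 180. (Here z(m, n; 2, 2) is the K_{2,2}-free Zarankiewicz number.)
z(111, 180; 2, 2) ≤ (1/2)[111 + √(111² + 4·111·180·179)] = (1/2)[111 + √14318001] = 1947.4567

Kővári–Sós–Turán: let r_1, ..., r_111 be the row sums and z = Σ r_i the total number of 1s. Each pair of columns can share at most one row with both entries 1 (else a 2×2 all-ones block appears), so Σ_i C(r_i, 2) ≤ C(180, 2) = 16110. By convexity Σ_i C(r_i, 2) ≥ 111·C(z/111, 2) = z(z − 111)/(2·111), giving z² − 111z − 111·180·179 ≤ 0 and hence z ≤ (1/2)[111 + √(12321 + 4·3576420)] = (1/2)[111 + √14318001] ≈ (1/2)(111 + 3783.9135) = 1947.4567.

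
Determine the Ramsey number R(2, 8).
R(2, 8) = 8

R(2, k) = k for all k ≥ 2: in a 2-colouring of K_k, either some edge is red (a red K_2) or all edges are blue (a blue K_k). And K_{7} coloured all-blue has no blue K_8, so R(2, 8) > 7. Hence R(2, 8) = 8.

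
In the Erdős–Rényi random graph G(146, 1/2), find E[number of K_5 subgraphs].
E[# K_5] = C(146, 5) · (1/2)^C(5, 2) = 515853624 / 2^10 = 64481703/128 = 503763.3046875

For each 5-subset S of vertices (there are C(146, 5) = 515853624 such S), let X_S = 1 if S induces a K_5 (all C(5, 2) = 10 edges present). Then P(X_S = 1) = (1/2)^10 = 1/1024. By linearity of expectation, E[# K_5] = C(146, 5) · (1/2)^10 = 515853624 / 1024 = 64481703/128 = 503763.3046875.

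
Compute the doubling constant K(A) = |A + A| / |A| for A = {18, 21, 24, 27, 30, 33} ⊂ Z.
K = |A + A| / |A| = 11/6

Enumerate A + A = {a + b : a, b ∈ A}. With |A| = 6, there are |A|^2 = 36 ordered sum pairs; collecting distinct values, A + A = {36, 39, 42, 45, 48, 51, 54, 57, 60, 63, 66}, so |A + A| = 11. Thus K = 11/6. Here |A + A| = 2|A| − 1 = 11, the minimum possible — so K = 11/6 is minimal, which holds iff A is an arithmetic progression.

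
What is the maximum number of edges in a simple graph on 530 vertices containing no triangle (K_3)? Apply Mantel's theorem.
ex(530, K_3) = ⌊530^2/4⌋ = 70225

Mantel (1907): a triangle-free graph on n vertices has at most ⌊n^2/4⌋ edges, with equality for the complete bipartite graph K_{⌊n/2⌋, ⌈n/2⌉}. For n = 530: ⌊530^2/4⌋ = ⌊280900/4⌋ = 70225. The extremal graph is K_{265, 265}, which has 265·265 = 70225 edges.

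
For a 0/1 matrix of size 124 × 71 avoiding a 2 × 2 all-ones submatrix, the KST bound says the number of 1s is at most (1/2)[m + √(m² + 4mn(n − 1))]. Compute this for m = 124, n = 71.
z(124, 71; 2, 2) ≤ (1/2)[124 + √(124² + 4·124·71·70)] = (1/2)[124 + √2480496] = 849.4795

Kővári–Sós–Turán: let r_1, ..., r_124 be the row sums and z = Σ r_i the total number of 1s. Each pair of columns can share at most one row with both entries 1 (else a 2×2 all-ones block appears), so Σ_i C(r_i, 2) ≤ C(71, 2) = 2485. By convexity Σ_i C(r_i, 2) ≥ 124·C(z/124, 2) = z(z − 124)/(2·124), giving z² − 124z − 124·71·70 ≤ 0 and hence z ≤ (1/2)[124 + √(15376 + 4·616280)] = (1/2)[124 + √2480496] ≈ (1/2)(124 + 1574.959) = 849.4795.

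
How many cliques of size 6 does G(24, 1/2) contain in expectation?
E[# K_6] = C(24, 6) · (1/2)^C(6, 2) = 134596 / 2^15 = 33649/8192 ≈ 4.107544

For each 6-subset S of vertices (there are C(24, 6) = 134596 such S), let X_S = 1 if S induces a K_6 (all C(6, 2) = 15 edges present). Then P(X_S = 1) = (1/2)^15 = 1/32768. By linearity of expectation, E[# K_6] = C(24, 6) · (1/2)^15 = 134596 / 32768 = 33649/8192 ≈ 4.107544.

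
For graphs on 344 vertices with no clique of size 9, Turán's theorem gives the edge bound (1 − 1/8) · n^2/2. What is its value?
Turán density bound = (7/8) · 344^2/2 = 51772

Turán's theorem: ex(n, K_{r+1}) is achieved by the complete r-partite Turán graph T(n, r) with parts as balanced as possible, and is at most (1 − 1/r) · n^2/2. For r = 8, n = 344: the density bound is (7/8) · 118336/2 = 51772. Since 8 ∣ 344, the Turán graph T(344, 8) has parts of equal size 43, and its edge count e(T(344, 8)) = 51772 attains the density bound exactly.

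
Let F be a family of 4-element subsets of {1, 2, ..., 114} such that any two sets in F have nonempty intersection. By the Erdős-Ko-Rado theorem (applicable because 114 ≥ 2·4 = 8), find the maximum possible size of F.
max |F| = C(113, 3) = 234136

The Erdős-Ko-Rado theorem states: for n ≥ 2k, an intersecting family of k-subsets of an n-element set has size at most C(n − 1, k − 1), with equality for 'star' families {A ⊆ [n] : |A| = k, i ∈ A} (fix an element i). For n = 114, k = 4: C(113, 3) = 234136.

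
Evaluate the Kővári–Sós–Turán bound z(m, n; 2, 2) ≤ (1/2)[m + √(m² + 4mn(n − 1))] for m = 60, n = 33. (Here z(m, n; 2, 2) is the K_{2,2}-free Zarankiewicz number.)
z(60, 33; 2, 2) ≤ (1/2)[60 + √(60² + 4·60·33·32)] = (1/2)[60 + √257040] = 283.4956

Kővári–Sós–Turán: let r_1, ..., r_60 be the row sums and z = Σ r_i the total number of 1s. Each pair of columns can share at most one row with both entries 1 (else a 2×2 all-ones block appears), so Σ_i C(r_i, 2) ≤ C(33, 2) = 528. By convexity Σ_i C(r_i, 2) ≥ 60·C(z/60, 2) = z(z − 60)/(2·60), giving z² − 60z − 60·33·32 ≤ 0 and hence z ≤ (1/2)[60 + √(3600 + 4·63360)] = (1/2)[60 + √257040] ≈ (1/2)(60 + 506.9911) = 283.4956.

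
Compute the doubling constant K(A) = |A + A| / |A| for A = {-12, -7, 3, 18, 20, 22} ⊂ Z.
K = |A + A| / |A| = 19/6

Enumerate A + A = {a + b : a, b ∈ A}. With |A| = 6, there are |A|^2 = 36 ordered sum pairs; collecting distinct values, A + A = {-24, -19, -14, -9, -4, 6, 8, 10, 11, 13, 15, 21, 23, 25, 36, 38, 40, 42, 44}, so |A + A| = 19. Thus K = 19/6. For comparison, the minimum possible |A + A| over all 6-element sets is 2·6 − 1 = 11 (so min K = 11/6), attained only by arithmetic progressions.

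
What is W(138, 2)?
W(138, 2) = 138 + 1 = 139

A 2-term AP is any pair of integers, so a monochromatic 2-AP exists iff some colour is used at least twice. With 138 colours, the colouring i ↦ i on {1, ..., 138} uses each colour once, avoiding any monochromatic pair, so W(138, 2) > 138. For {1, ..., 139}, pigeonhole forces two integers of the same colour, which form a monochromatic 2-AP. Hence W(138, 2) = 139.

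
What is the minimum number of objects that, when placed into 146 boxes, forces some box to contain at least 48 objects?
n = (48 − 1)·146 + 1 = 6863

By the generalised pigeonhole principle, to guarantee some box contains ≥ r objects we need more than (r − 1) · k objects total. Threshold: n = (r − 1) · k + 1. With r = 48 and k = 146: n = 47 · 146 + 1 = 6862 + 1 = 6863. For n = 6862 = 47 · 146, we can put exactly 47 objects in every box, avoiding 48 in any single one — so 6863 is tight.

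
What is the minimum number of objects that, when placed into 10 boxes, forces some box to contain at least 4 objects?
n = (4 − 1)·10 + 1 = 31

By the generalised pigeonhole principle, to guarantee some box contains ≥ r objects we need more than (r − 1) · k objects total. Threshold: n = (r − 1) · k + 1. With r = 4 and k = 10: n = 3 · 10 + 1 = 30 + 1 = 31. For n = 30 = 3 · 10, we can put exactly 3 objects in every box, avoiding 4 in any single one — so 31 is tight.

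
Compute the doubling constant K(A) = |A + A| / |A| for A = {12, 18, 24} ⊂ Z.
K = |A + A| / |A| = 5/3

Enumerate A + A = {a + b : a, b ∈ A}. With |A| = 3, there are |A|^2 = 9 ordered sum pairs; collecting distinct values, A + A = {24, 30, 36, 42, 48}, so |A + A| = 5. Thus K = 5/3. Here |A + A| = 2|A| − 1 = 5, the minimum possible — so K = 5/3 is minimal, which holds iff A is an arithmetic progression.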